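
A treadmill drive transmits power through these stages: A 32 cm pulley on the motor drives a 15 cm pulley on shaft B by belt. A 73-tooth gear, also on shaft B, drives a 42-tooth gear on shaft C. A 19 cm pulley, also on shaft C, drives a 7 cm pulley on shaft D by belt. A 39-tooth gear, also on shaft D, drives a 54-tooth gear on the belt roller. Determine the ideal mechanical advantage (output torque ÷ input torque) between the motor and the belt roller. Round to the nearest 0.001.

0.138

Each stage contributes driven/driver: belt 15/32 = 0.46875, gear mesh 42/73 = 0.57534, belt 7/19 = 0.36842, gear mesh 54/39 = 1.3846.
Overall: 0.46875 × 0.57534 × 0.36842 × 1.3846 = 0.13758.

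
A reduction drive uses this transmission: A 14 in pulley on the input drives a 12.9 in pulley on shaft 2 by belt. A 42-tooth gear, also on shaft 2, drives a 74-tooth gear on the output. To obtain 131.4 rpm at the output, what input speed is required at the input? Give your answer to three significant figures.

213 rpm

Overall ratio R = 0.92143 × 1.7619 = 1.6235.
Required input speed = output speed × R = 131.4 × 1.6235 = 213.32 rpm.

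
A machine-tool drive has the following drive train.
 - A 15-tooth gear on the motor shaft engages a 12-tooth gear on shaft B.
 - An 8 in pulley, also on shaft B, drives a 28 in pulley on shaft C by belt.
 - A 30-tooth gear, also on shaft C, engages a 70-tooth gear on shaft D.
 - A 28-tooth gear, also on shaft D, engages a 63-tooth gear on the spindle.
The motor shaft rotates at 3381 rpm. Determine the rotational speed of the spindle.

230 rpm

Gear mesh: ratio = 12/15 = 0.8, so shaft B turns at 3381 / 0.8 = 4226.2 rpm.
Belt: ratio = 28/8 = 3.5, so shaft C turns at 4226.2 / 3.5 = 1207.5 rpm.
Gear mesh: ratio = 70/30 = 2.3333, so shaft D turns at 1207.5 / 2.3333 = 517.5 rpm.
Gear mesh: ratio = 63/28 = 2.25, so the spindle turns at 517.5 / 2.25 = 230 rpm.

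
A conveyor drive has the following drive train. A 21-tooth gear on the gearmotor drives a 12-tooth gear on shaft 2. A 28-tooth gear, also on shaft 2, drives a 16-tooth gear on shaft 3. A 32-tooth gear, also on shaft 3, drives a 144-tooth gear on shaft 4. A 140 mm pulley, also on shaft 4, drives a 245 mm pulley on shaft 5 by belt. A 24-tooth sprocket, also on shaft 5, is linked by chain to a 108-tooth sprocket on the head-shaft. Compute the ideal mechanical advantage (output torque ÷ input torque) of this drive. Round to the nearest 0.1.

Each stage contributes driven/driver: gear mesh 12/21 = 0.57143, gear mesh 16/28 = 0.57143, gear mesh 144/32 = 4.5, belt 245/140 = 1.75, chain 108/24 = 4.5.
Overall: 0.57143 × 0.57143 × 4.5 × 1.75 × 4.5 = 11.571.

11.6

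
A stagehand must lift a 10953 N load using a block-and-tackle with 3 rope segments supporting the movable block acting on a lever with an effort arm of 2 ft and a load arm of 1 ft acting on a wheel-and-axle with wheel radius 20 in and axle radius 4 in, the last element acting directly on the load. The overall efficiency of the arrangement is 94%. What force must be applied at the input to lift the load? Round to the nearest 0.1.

388.4 N

Block-and-tackle MA = number of supporting rope parts = 3.
Lever MA = effort arm / load arm = 2/1 = 2.
Wheel-and-axle MA = R/r = 20/4 = 5.
Combined ideal MA = 3 × 2 × 5 = 30.
Actual MA = 30 × 0.94 = 28.2.
Effort = load / actual MA = 10953 / 28.2 = 388.4 N.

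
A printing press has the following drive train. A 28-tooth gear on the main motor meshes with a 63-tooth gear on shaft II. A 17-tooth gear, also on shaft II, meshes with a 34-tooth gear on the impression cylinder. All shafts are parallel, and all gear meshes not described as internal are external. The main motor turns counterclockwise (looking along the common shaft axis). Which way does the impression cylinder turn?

counterclockwise

the main motor → shaft II: external mesh, 1 reversal → CW.
shaft II → the impression cylinder: external mesh, 1 reversal → CCW.
2 reversals in total — an even number — so the impression cylinder turns the same way as the main motor.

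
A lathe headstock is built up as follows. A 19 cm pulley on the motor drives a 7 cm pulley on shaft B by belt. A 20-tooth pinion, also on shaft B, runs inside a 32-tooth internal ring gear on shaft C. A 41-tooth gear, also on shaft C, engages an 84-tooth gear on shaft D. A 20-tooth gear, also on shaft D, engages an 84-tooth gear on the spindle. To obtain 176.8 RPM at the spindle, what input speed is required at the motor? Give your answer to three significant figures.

897 RPM

Overall ratio R = 0.36842 × 1.6 × 2.0488 × 4.2 = 5.0723.
Required input speed = output speed × R = 176.8 × 5.0723 = 896.79 RPM.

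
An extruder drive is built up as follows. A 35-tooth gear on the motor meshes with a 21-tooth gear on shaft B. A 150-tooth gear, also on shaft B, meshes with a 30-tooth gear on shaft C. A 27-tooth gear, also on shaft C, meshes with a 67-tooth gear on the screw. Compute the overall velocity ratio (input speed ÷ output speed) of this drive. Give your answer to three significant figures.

0.298

Each stage contributes driven/driver: gear mesh 21/35 = 0.6, gear mesh 30/150 = 0.2, gear mesh 67/27 = 2.4815.
Overall: 0.6 × 0.2 × 2.4815 = 0.29778.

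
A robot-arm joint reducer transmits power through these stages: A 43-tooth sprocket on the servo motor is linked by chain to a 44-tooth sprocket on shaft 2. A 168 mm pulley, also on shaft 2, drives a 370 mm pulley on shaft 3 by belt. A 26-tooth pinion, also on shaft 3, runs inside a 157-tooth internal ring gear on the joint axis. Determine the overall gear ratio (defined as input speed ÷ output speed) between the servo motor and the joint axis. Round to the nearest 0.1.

13.6

Each stage contributes driven/driver: chain 44/43 = 1.0233, belt 370/168 = 2.2024, internal gear 157/26 = 6.0385.
Overall: 1.0233 × 2.2024 × 6.0385 = 13.608.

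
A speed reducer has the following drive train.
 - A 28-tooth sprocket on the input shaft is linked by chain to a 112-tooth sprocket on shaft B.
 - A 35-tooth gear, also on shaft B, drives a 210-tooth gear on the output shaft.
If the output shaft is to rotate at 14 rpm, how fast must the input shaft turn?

Overall ratio R = 4 × 6 = 24.
Required input speed = output speed × R = 14 × 24 = 336 rpm.

336 rpm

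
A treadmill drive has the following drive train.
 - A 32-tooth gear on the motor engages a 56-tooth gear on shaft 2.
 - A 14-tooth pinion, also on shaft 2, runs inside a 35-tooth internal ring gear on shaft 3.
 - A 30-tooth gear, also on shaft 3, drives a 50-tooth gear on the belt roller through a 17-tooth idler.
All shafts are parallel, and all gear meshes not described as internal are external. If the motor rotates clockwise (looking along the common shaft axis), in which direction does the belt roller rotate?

counterclockwise

the motor → shaft 2: external mesh, 1 reversal → CCW.
shaft 2 → shaft 3: internal mesh, same direction → CCW.
shaft 3 → the belt roller: driver → idler → driven is 2 external meshes, 2 reversals → CCW.
3 reversals in total — an odd number — so the belt roller turns opposite to the motor.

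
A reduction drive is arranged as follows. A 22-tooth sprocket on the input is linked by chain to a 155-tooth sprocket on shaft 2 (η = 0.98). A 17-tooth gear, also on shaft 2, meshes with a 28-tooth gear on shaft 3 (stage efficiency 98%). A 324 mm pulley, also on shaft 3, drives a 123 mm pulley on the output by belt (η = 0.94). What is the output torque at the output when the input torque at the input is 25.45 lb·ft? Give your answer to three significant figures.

101 lb·ft

chain 155/22 = 7.0455 → τ = 25.45·7.0455·0.98 = 175.72 lb·ft
gear mesh 28/17 = 1.6471 → τ = 175.72·1.6471·0.98 = 283.63 lb·ft
belt 123/324 = 0.37963 → τ = 283.63·0.37963·0.94 = 101.22 lb·ft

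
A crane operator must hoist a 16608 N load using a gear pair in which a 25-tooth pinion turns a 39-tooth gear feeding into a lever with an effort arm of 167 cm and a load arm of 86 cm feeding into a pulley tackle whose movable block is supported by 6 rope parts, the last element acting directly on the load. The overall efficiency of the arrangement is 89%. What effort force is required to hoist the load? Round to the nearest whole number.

Gear pair MA = 39/25 = 1.56.
Lever MA = effort arm / load arm = 167/86 = 1.9419.
Block-and-tackle MA = number of supporting rope parts = 6.
Combined ideal MA = 1.56 × 1.9419 × 6 = 18.176.
Actual MA = 18.176 × 0.89 = 16.176.
Effort = load / actual MA = 16608 / 16.176 = 1026.7 N.

1027 N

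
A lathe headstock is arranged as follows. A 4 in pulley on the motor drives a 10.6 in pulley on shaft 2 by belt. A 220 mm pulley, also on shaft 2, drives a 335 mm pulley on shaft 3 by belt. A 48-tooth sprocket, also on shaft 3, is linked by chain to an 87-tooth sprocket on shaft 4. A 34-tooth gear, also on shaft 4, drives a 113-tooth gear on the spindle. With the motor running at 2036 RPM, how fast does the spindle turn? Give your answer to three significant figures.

83.8 RPM

the motor → shaft 2 (belt, 10.6/4): 2036 ÷ 2.65 = 768.3 RPM
shaft 2 → shaft 3 (belt, 335/220): 768.3 ÷ 1.5227 = 504.56 RPM
shaft 3 → shaft 4 (chain, 87/48): 504.56 ÷ 1.8125 = 278.38 RPM
shaft 4 → the spindle (gear mesh, 113/34): 278.38 ÷ 3.3235 = 83.759 RPM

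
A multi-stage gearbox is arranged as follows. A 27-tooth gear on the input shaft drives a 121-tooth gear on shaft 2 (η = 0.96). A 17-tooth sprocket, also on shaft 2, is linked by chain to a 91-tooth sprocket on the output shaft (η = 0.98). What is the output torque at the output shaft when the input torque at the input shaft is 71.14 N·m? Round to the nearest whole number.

Gear mesh: ratio = 121/27 = 4.4815; torque at shaft 2 = 71.14 × 4.4815 × 0.96 = 306.06 N·m.
Chain: ratio = 91/17 = 5.3529; torque at the output shaft = 306.06 × 5.3529 × 0.98 = 1605.6 N·m.

1606 N·m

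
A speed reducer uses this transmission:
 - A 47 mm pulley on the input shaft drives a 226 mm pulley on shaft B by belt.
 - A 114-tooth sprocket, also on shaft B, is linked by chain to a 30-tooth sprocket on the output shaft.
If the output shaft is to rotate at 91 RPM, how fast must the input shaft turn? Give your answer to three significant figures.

115 RPM

Overall ratio R = 4.8085 × 0.26316 = 1.2654.
Required input speed = output speed × R = 91 × 1.2654 = 115.15 RPM.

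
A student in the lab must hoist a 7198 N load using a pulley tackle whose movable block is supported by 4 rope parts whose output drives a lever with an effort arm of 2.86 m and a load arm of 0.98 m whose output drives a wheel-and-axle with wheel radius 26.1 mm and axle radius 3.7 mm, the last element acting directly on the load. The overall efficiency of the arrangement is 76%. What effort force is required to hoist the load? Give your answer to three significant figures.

115 N

Block-and-tackle MA = number of supporting rope parts = 4.
Lever MA = effort arm / load arm = 2.86/0.98 = 2.9184.
Wheel-and-axle MA = R/r = 26.1/3.7 = 7.0541.
Combined ideal MA = 4 × 2.9184 × 7.0541 = 82.345.
Actual MA = 82.345 × 0.76 = 62.582.
Effort = load / actual MA = 7198 / 62.582 = 115.02 N.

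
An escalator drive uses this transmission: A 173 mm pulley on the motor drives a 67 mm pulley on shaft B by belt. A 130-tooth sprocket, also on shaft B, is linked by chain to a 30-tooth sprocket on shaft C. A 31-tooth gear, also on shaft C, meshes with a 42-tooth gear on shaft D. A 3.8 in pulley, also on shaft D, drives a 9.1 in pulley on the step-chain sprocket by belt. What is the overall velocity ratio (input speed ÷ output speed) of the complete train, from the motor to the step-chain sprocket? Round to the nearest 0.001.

Each stage contributes driven/driver: belt 67/173 = 0.38728, chain 30/130 = 0.23077, gear mesh 42/31 = 1.3548, belt 9.1/3.8 = 2.3947.
Overall: 0.38728 × 0.23077 × 1.3548 × 2.3947 = 0.28997.

0.290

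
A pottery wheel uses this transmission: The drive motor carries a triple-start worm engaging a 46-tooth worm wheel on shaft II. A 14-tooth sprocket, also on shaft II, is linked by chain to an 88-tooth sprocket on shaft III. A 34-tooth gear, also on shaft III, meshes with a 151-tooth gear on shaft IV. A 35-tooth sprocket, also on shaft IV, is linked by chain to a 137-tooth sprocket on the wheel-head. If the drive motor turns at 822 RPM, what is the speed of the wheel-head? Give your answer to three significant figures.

0.491 RPM

worm 46/3 = 15.333 → 822/15.333 = 53.609 RPM
chain 88/14 = 6.2857 → 53.609/6.2857 = 8.5287 RPM
gear mesh 151/34 = 4.4412 → 8.5287/4.4412 = 1.9204 RPM
chain 137/35 = 3.9143 → 1.9204/3.9143 = 0.4906 RPM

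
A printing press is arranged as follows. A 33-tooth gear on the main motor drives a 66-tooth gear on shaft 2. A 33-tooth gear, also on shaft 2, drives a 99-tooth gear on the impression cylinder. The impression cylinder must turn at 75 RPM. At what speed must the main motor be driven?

Overall ratio R = 2 × 3 = 6.
Required input speed = output speed × R = 75 × 6 = 450 RPM.

450 RPM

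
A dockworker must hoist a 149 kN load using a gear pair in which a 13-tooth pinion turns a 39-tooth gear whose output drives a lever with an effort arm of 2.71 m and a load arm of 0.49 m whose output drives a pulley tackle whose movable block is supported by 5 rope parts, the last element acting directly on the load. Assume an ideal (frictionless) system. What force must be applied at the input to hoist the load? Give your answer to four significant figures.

Gear pair MA = 39/13 = 3.
Lever MA = effort arm / load arm = 2.71/0.49 = 5.5306.
Block-and-tackle MA = number of supporting rope parts = 5.
Combined ideal MA = 3 × 5.5306 × 5 = 82.959.
Effort = load / MA = 149 / 82.959 = 1.7961 kN.

1.796 kN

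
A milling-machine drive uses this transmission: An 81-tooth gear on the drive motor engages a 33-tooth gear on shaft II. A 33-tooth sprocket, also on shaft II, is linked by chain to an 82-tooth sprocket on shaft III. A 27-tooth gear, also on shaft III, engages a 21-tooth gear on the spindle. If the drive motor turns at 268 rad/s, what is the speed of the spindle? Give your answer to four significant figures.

Gear mesh: ratio = 33/81 = 0.40741, so shaft II turns at 268 / 0.40741 = 657.82 rad/s.
Chain: ratio = 82/33 = 2.4848, so shaft III turns at 657.82 / 2.4848 = 264.73 rad/s.
Gear mesh: ratio = 21/27 = 0.77778, so the spindle turns at 264.73 / 0.77778 = 340.37 rad/s.

340.4 rad/s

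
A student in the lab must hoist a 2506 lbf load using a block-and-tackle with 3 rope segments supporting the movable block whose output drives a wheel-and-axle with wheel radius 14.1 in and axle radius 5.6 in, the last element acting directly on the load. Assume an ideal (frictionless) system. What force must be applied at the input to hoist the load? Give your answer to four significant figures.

Block-and-tackle MA = number of supporting rope parts = 3.
Wheel-and-axle MA = R/r = 14.1/5.6 = 2.5179.
Combined ideal MA = 3 × 2.5179 = 7.5536.
Effort = load / MA = 2506 / 7.5536 = 331.76 lbf.

331.8 lbf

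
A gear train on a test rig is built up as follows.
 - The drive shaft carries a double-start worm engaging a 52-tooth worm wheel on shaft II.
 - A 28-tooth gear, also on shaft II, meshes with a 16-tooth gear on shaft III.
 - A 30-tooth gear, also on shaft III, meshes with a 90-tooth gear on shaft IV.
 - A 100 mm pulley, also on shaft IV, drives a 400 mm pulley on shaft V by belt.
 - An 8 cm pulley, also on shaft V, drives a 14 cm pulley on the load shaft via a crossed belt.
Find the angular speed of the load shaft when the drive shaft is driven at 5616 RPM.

Worm: ratio = 52/2 = 26, so shaft II turns at 5616 / 26 = 216 RPM.
Gear mesh: ratio = 16/28 = 0.57143, so shaft III turns at 216 / 0.57143 = 378 RPM.
Gear mesh: ratio = 90/30 = 3, so shaft IV turns at 378 / 3 = 126 RPM.
Belt: ratio = 400/100 = 4, so shaft V turns at 126 / 4 = 31.5 RPM.
Belt: ratio = 14/8 = 1.75, so the load shaft turns at 31.5 / 1.75 = 18 RPM.

18 RPM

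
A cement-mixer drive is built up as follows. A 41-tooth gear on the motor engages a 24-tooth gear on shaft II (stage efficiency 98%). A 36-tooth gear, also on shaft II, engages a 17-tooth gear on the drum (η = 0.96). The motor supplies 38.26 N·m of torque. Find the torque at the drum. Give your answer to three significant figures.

9.95 N·m

gear mesh 24/41 = 0.58537 → τ = 38.26·0.58537·0.98 = 21.948 N·m
gear mesh 17/36 = 0.47222 → τ = 21.948·0.47222·0.96 = 9.9498 N·m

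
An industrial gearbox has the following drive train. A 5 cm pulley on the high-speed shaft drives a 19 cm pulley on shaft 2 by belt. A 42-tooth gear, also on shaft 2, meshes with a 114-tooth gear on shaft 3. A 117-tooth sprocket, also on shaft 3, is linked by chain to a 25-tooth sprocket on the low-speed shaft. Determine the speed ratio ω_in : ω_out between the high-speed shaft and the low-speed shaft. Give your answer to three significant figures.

Each stage contributes driven/driver: belt 19/5 = 3.8, gear mesh 114/42 = 2.7143, chain 25/117 = 0.21368.
Overall: 3.8 × 2.7143 × 0.21368 = 2.2039.

2.20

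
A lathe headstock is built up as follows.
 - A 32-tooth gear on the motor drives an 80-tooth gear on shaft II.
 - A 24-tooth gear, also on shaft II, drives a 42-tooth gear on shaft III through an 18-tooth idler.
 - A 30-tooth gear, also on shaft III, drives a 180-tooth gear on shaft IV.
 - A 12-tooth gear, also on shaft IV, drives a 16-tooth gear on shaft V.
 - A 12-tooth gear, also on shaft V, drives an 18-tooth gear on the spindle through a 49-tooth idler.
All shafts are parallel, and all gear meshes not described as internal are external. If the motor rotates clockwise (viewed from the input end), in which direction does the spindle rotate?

counterclockwise

the motor → shaft II: external mesh, 1 reversal → CCW.
shaft II → shaft III: driver → idler → driven is 2 external meshes, 2 reversals → CCW.
shaft III → shaft IV: external mesh, 1 reversal → CW.
shaft IV → shaft V: external mesh, 1 reversal → CCW.
shaft V → the spindle: driver → idler → driven is 2 external meshes, 2 reversals → CCW.
7 reversals in total — an odd number — so the spindle turns opposite to the motor.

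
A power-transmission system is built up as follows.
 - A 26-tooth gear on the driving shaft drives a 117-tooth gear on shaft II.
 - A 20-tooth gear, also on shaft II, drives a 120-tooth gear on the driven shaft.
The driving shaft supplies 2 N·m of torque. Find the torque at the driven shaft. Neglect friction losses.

Gear mesh: ratio = 117/26 = 4.5; torque at shaft II = 2 × 4.5 = 9 N·m.
Gear mesh: ratio = 120/20 = 6; torque at the driven shaft = 9 × 6 = 54 N·m.

54 N·m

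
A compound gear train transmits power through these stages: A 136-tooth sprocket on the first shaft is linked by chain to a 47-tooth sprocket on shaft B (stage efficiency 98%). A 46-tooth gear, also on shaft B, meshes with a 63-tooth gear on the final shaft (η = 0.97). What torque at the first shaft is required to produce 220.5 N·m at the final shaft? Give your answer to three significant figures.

Overall ratio R = 0.34559 × 1.3696 = 0.47331; overall efficiency η = 0.98 × 0.97 = 0.9506.
Input torque = output torque / (R × η) = 220.5 / (0.47331 × 0.9506) = 490.08 N·m.

490 N·m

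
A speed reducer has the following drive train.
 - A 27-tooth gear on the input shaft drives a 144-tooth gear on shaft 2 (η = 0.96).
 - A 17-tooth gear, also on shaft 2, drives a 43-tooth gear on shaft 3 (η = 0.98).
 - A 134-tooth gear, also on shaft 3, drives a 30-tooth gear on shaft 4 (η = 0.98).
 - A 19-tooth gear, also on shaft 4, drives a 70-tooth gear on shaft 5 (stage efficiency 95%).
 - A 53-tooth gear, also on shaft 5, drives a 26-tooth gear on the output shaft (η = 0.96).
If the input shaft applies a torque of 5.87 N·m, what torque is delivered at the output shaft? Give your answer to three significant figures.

26.9 N·m

Gear mesh: ratio = 144/27 = 5.3333; torque at shaft 2 = 5.87 × 5.3333 × 0.96 = 30.054 N·m.
Gear mesh: ratio = 43/17 = 2.5294; torque at shaft 3 = 30.054 × 2.5294 × 0.98 = 74.5 N·m.
Gear mesh: ratio = 30/134 = 0.22388; torque at shaft 4 = 74.5 × 0.22388 × 0.98 = 16.345 N·m.
Gear mesh: ratio = 70/19 = 3.6842; torque at shaft 5 = 16.345 × 3.6842 × 0.95 = 57.209 N·m.
Gear mesh: ratio = 26/53 = 0.49057; torque at the output shaft = 57.209 × 0.49057 × 0.96 = 26.942 N·m.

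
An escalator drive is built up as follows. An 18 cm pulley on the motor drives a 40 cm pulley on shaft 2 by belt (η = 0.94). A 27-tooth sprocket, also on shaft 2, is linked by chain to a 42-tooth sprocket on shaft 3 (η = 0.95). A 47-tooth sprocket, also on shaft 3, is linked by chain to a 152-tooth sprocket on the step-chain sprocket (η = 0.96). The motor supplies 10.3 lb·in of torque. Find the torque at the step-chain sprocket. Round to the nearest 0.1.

98.7 lb·in

After the belt (40/18): 10.3 × 2.2222 × 0.94 = 21.516 lb·in
After the chain (42/27): 21.516 × 1.5556 × 0.95 = 31.795 lb·in
After the chain (152/47): 31.795 × 3.234 × 0.96 = 98.714 lb·in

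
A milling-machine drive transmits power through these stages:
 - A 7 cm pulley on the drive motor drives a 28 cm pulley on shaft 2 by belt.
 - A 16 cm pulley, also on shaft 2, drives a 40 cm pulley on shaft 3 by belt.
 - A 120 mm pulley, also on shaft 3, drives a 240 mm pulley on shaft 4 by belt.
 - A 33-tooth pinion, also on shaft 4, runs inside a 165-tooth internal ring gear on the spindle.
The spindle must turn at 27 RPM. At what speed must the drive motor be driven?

2700 RPM

Overall ratio R = 4 × 2.5 × 2 × 5 = 100.
Required input speed = output speed × R = 27 × 100 = 2700 RPM.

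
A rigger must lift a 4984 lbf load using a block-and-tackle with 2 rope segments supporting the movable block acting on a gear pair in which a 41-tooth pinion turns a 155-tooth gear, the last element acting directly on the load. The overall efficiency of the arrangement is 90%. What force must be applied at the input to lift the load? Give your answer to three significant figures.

732 lbf

Block-and-tackle MA = number of supporting rope parts = 2.
Gear pair MA = 155/41 = 3.7805.
Combined ideal MA = 2 × 3.7805 = 7.561.
Actual MA = 7.561 × 0.90 = 6.8049.
Effort = load / actual MA = 4984 / 6.8049 = 732.42 lbf.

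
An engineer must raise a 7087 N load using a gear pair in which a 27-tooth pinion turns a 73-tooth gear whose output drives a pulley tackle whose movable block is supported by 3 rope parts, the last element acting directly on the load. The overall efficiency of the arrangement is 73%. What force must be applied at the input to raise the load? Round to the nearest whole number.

1197 N

Gear pair MA = 73/27 = 2.7037.
Block-and-tackle MA = number of supporting rope parts = 3.
Combined ideal MA = 2.7037 × 3 = 8.1111.
Actual MA = 8.1111 × 0.73 = 5.9211.
Effort = load / actual MA = 7087 / 5.9211 = 1196.9 N.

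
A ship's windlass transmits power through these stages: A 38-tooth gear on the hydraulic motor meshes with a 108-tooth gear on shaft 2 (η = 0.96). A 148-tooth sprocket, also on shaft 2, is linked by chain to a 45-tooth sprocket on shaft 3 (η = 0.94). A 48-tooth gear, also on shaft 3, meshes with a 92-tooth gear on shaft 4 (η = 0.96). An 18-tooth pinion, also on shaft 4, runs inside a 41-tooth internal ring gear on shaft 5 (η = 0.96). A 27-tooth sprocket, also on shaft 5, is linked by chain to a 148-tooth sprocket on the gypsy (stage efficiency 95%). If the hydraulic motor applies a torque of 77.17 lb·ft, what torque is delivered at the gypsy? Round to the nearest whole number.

1261 lb·ft

Gear mesh: ratio = 108/38 = 2.8421; torque at shaft 2 = 77.17 × 2.8421 × 0.96 = 210.55 lb·ft.
Chain: ratio = 45/148 = 0.30405; torque at shaft 3 = 210.55 × 0.30405 × 0.94 = 60.178 lb·ft.
Gear mesh: ratio = 92/48 = 1.9167; torque at shaft 4 = 60.178 × 1.9167 × 0.96 = 110.73 lb·ft.
Internal gear: ratio = 41/18 = 2.2778; torque at shaft 5 = 110.73 × 2.2778 × 0.96 = 242.12 lb·ft.
Chain: ratio = 148/27 = 5.4815; torque at the gypsy = 242.12 × 5.4815 × 0.95 = 1260.8 lb·ft.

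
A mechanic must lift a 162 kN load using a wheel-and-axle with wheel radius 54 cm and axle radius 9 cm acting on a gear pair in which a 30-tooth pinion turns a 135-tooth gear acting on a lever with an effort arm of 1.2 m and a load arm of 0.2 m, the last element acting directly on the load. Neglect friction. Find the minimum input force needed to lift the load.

1 kN

Wheel-and-axle MA = R/r = 54/9 = 6.
Gear pair MA = 135/30 = 4.5.
Lever MA = effort arm / load arm = 1.2/0.2 = 6.
Combined ideal MA = 6 × 4.5 × 6 = 162.
Effort = load / MA = 162 / 162 = 1 kN.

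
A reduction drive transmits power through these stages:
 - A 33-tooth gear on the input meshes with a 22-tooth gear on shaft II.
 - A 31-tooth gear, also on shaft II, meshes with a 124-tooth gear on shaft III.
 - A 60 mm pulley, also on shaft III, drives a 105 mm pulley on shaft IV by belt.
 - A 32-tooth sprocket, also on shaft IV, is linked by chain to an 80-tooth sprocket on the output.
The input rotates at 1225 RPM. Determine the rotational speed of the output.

Gear mesh: ratio = 22/33 = 0.66667, so shaft II turns at 1225 / 0.66667 = 1837.5 RPM.
Gear mesh: ratio = 124/31 = 4, so shaft III turns at 1837.5 / 4 = 459.38 RPM.
Belt: ratio = 105/60 = 1.75, so shaft IV turns at 459.38 / 1.75 = 262.5 RPM.
Chain: ratio = 80/32 = 2.5, so the output turns at 262.5 / 2.5 = 105 RPM.

105 RPM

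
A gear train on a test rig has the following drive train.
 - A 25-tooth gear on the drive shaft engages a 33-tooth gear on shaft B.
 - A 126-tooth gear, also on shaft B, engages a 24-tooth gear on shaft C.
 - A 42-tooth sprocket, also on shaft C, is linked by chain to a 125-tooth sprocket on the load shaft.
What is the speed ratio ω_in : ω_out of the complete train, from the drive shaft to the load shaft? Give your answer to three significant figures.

Each stage contributes driven/driver: gear mesh 33/25 = 1.32, gear mesh 24/126 = 0.19048, chain 125/42 = 2.9762.
Overall: 1.32 × 0.19048 × 2.9762 = 0.7483.

0.748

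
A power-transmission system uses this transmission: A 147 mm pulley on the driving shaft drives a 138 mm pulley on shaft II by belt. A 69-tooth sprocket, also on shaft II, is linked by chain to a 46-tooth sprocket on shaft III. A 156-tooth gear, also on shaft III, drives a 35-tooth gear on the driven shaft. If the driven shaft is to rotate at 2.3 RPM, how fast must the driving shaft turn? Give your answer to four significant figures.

Overall ratio R = 0.93878 × 0.66667 × 0.22436 = 0.14042.
Required input speed = output speed × R = 2.3 × 0.14042 = 0.32295 RPM.

0.3230 RPM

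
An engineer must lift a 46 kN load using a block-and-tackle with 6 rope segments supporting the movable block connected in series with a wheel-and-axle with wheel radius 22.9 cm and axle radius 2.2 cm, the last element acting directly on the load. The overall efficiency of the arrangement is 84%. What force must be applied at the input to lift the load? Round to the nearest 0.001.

0.877 kN

Block-and-tackle MA = number of supporting rope parts = 6.
Wheel-and-axle MA = R/r = 22.9/2.2 = 10.409.
Combined ideal MA = 6 × 10.409 = 62.455.
Actual MA = 62.455 × 0.84 = 52.462.
Effort = load / actual MA = 46 / 52.462 = 0.87683 kN.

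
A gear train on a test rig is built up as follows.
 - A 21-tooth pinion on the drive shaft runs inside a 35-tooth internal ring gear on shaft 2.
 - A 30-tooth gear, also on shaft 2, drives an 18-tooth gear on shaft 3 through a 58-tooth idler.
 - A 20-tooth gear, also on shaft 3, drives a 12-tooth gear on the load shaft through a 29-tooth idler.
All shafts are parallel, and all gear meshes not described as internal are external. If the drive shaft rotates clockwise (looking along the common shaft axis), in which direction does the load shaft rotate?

the drive shaft → shaft 2: internal mesh, same direction → CW.
shaft 2 → shaft 3: driver → idler → driven is 2 external meshes, 2 reversals → CW.
shaft 3 → the load shaft: driver → idler → driven is 2 external meshes, 2 reversals → CW.
4 reversals in total — an even number — so the load shaft turns the same way as the drive shaft.

clockwise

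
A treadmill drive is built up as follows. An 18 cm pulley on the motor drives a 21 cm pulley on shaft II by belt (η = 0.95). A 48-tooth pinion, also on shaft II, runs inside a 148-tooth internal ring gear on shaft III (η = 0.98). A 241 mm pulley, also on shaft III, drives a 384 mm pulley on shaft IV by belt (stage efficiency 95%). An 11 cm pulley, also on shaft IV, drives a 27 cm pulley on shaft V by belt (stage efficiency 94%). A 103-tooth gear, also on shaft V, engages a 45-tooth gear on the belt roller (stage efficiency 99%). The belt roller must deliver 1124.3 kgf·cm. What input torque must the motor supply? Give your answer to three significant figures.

222 kgf·cm

Overall ratio R = 1.1667 × 3.0833 × 1.5934 × 2.4545 × 0.43689 = 6.1465; overall efficiency η = 0.95 × 0.98 × 0.95 × 0.94 × 0.99 = 0.8231.
Input torque = output torque / (R × η) = 1124.3 / (6.1465 × 0.8231) = 222.24 kgf·cm.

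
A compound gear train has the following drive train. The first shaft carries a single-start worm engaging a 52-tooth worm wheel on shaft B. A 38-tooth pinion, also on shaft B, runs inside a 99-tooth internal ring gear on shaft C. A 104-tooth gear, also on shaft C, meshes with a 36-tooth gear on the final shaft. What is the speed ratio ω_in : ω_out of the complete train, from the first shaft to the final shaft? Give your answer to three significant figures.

46.9

Each stage contributes driven/driver: worm 52/1 = 52, internal gear 99/38 = 2.6053, gear mesh 36/104 = 0.34615.
Overall: 52 × 2.6053 × 0.34615 = 46.895.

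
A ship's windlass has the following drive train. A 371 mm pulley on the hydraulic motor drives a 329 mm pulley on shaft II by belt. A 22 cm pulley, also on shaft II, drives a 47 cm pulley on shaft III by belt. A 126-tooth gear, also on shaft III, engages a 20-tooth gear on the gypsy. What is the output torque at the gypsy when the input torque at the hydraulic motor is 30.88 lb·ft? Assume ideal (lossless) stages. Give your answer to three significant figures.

9.29 lb·ft

belt 329/371 = 0.88679 → τ = 30.88·0.88679 = 27.384 lb·ft
belt 47/22 = 2.1364 → τ = 27.384·2.1364 = 58.503 lb·ft
gear mesh 20/126 = 0.15873 → τ = 58.503·0.15873 = 9.2861 lb·ft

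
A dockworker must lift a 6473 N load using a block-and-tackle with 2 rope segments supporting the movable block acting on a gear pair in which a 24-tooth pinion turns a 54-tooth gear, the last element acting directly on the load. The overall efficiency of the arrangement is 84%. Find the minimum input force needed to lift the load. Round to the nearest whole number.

Block-and-tackle MA = number of supporting rope parts = 2.
Gear pair MA = 54/24 = 2.25.
Combined ideal MA = 2 × 2.25 = 4.5.
Actual MA = 4.5 × 0.84 = 3.78.
Effort = load / actual MA = 6473 / 3.78 = 1712.4 N.

1712 N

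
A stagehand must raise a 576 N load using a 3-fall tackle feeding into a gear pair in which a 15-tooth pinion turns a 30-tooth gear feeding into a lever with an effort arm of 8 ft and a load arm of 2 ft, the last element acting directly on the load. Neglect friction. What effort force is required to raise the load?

24 N

Block-and-tackle MA = number of supporting rope parts = 3.
Gear pair MA = 30/15 = 2.
Lever MA = effort arm / load arm = 8/2 = 4.
Combined ideal MA = 3 × 2 × 4 = 24.
Effort = load / MA = 576 / 24 = 24 N.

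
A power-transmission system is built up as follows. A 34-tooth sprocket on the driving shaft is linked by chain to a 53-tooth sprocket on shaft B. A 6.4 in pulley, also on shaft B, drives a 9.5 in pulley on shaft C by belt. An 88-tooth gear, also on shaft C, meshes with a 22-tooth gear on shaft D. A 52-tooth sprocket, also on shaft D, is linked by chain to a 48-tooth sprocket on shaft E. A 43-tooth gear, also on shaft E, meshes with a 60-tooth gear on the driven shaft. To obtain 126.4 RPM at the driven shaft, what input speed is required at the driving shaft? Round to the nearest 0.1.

94.2 RPM

Overall ratio R = 1.5588 × 1.4844 × 0.25 × 0.92308 × 1.3953 = 0.74508.
Required input speed = output speed × R = 126.4 × 0.74508 = 94.178 RPM.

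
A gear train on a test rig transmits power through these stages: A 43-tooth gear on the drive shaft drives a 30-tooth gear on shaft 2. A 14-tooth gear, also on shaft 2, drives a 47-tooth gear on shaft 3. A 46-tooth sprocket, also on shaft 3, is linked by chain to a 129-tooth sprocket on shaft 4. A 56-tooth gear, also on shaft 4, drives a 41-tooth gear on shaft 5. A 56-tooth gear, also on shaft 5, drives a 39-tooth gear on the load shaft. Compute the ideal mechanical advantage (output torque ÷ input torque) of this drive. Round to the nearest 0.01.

Each stage contributes driven/driver: gear mesh 30/43 = 0.69767, gear mesh 47/14 = 3.3571, chain 129/46 = 2.8043, gear mesh 41/56 = 0.73214, gear mesh 39/56 = 0.69643.
Overall: 0.69767 × 3.3571 × 2.8043 × 0.73214 × 0.69643 = 3.3491.

3.35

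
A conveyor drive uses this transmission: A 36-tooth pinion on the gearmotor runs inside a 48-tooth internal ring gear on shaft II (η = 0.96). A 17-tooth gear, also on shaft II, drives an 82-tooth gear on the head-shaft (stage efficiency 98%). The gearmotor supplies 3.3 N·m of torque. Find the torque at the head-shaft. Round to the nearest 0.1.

After the internal gear (48/36): 3.3 × 1.3333 × 0.96 = 4.224 N·m
After the gear mesh (82/17): 4.224 × 4.8235 × 0.98 = 19.967 N·m

20.0 N·m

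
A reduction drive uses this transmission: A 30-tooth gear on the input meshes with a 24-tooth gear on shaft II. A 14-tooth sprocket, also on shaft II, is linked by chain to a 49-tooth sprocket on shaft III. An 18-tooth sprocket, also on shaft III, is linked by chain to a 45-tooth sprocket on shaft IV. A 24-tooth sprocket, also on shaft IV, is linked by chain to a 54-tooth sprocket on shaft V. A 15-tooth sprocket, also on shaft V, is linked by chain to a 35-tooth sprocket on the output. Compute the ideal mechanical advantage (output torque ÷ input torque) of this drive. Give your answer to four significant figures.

Each stage contributes driven/driver: gear mesh 24/30 = 0.8, chain 49/14 = 3.5, chain 45/18 = 2.5, chain 54/24 = 2.25, chain 35/15 = 2.3333.
Overall: 0.8 × 3.5 × 2.5 × 2.25 × 2.3333 = 36.75.

36.75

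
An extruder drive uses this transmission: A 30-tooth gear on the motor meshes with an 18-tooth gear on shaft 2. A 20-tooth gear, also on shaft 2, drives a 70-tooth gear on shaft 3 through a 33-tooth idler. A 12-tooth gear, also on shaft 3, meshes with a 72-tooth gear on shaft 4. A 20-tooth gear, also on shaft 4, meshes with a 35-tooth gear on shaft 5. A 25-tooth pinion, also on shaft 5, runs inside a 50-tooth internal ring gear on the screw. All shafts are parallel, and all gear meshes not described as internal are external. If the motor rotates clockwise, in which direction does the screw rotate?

counterclockwise

the motor → shaft 2: external mesh, 1 reversal → CCW.
shaft 2 → shaft 3: driver → idler → driven is 2 external meshes, 2 reversals → CCW.
shaft 3 → shaft 4: external mesh, 1 reversal → CW.
shaft 4 → shaft 5: external mesh, 1 reversal → CCW.
shaft 5 → the screw: internal mesh, same direction → CCW.
5 reversals in total — an odd number — so the screw turns opposite to the motor.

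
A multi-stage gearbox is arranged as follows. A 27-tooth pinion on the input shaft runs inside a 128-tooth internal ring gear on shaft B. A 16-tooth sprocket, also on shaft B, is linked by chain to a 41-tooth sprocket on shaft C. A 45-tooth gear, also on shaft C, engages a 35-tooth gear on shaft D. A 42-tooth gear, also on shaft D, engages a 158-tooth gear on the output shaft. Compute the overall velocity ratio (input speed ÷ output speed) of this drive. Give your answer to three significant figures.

35.5

Each stage contributes driven/driver: internal gear 128/27 = 4.7407, chain 41/16 = 2.5625, gear mesh 35/45 = 0.77778, gear mesh 158/42 = 3.7619.
Overall: 4.7407 × 2.5625 × 0.77778 × 3.7619 = 35.545.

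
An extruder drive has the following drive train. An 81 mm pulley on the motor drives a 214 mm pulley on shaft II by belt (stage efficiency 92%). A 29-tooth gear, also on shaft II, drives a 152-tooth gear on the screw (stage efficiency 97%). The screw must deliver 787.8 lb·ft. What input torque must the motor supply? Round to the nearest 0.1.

63.8 lb·ft

Overall ratio R = 2.642 × 5.2414 = 13.848; overall efficiency η = 0.92 × 0.97 = 0.8924.
Input torque = output torque / (R × η) = 787.8 / (13.848 × 0.8924) = 63.75 lb·ft.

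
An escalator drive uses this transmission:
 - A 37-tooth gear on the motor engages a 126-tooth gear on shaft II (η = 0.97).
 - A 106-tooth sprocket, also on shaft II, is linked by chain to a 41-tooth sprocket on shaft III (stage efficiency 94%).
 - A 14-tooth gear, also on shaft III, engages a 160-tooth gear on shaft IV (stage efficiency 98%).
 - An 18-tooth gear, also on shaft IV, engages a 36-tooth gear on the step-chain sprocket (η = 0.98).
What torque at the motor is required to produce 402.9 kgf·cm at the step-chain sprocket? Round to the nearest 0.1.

15.3 kgf·cm

Overall ratio R = 3.4054 × 0.38679 × 11.429 × 2 = 30.107; overall efficiency η = 0.97 × 0.94 × 0.98 × 0.98 = 0.8757.
Input torque = output torque / (R × η) = 402.9 / (30.107 × 0.8757) = 15.282 kgf·cm.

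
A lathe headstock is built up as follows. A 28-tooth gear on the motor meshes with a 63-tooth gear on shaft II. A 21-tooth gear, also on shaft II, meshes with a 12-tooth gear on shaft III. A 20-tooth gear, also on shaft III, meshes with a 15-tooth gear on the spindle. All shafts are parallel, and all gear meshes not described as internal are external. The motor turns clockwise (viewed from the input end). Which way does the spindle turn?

counterclockwise

the motor → shaft II: external mesh, 1 reversal → CCW.
shaft II → shaft III: external mesh, 1 reversal → CW.
shaft III → the spindle: external mesh, 1 reversal → CCW.
3 reversals in total — an odd number — so the spindle turns opposite to the motor.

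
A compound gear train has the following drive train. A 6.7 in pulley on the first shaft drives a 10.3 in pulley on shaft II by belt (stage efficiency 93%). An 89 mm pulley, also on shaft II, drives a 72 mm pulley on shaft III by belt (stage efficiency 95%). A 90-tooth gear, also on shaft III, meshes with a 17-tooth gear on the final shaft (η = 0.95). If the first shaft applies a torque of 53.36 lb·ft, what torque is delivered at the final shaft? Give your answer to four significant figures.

belt 10.3/6.7 = 1.5373 → τ = 53.36·1.5373·0.93 = 76.289 lb·ft
belt 72/89 = 0.80899 → τ = 76.289·0.80899·0.95 = 58.631 lb·ft
gear mesh 17/90 = 0.18889 → τ = 58.631·0.18889·0.95 = 10.521 lb·ft

10.52 lb·ft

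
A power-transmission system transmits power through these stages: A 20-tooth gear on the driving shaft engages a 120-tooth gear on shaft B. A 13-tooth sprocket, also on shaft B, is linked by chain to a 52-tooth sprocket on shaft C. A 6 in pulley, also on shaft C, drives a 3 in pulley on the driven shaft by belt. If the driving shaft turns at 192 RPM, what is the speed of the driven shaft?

16 RPM

Gear mesh: ratio = 120/20 = 6, so shaft B turns at 192 / 6 = 32 RPM.
Chain: ratio = 52/13 = 4, so shaft C turns at 32 / 4 = 8 RPM.
Belt: ratio = 3/6 = 0.5, so the driven shaft turns at 8 / 0.5 = 16 RPM.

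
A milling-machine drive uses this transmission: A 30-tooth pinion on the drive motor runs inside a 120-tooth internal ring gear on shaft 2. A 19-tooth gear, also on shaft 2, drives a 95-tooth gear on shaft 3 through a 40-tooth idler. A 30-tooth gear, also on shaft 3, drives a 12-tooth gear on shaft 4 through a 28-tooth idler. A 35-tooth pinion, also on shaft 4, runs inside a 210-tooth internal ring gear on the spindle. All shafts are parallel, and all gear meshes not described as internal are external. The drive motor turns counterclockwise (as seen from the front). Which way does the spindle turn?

the drive motor → shaft 2: internal mesh, same direction → CCW.
shaft 2 → shaft 3: driver → idler → driven is 2 external meshes, 2 reversals → CCW.
shaft 3 → shaft 4: driver → idler → driven is 2 external meshes, 2 reversals → CCW.
shaft 4 → the spindle: internal mesh, same direction → CCW.
4 reversals in total — an even number — so the spindle turns the same way as the drive motor.

counterclockwise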